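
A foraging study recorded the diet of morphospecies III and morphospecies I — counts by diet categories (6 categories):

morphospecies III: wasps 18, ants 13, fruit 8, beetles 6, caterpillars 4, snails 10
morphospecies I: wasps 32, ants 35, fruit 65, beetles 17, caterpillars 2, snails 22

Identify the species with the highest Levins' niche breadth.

Proportions for morphospecies III (n=59): 18/59=0.3051, 13/59=0.2203, 8/59=0.1356, 6/59=0.1017, 4/59=0.0678, 10/59=0.1695
Proportions for morphospecies I (n=173): 32/173=0.1850, 35/173=0.2023, 65/173=0.3757, 17/173=0.0983, 2/173=0.0116, 22/173=0.1272
Σp_IIIᵢ² = 0.3051² + 0.2203² + 0.1356² + 0.1017² + 0.0678² + 0.1695² = 0.093086 + 0.048532 + 0.018387 + 0.010343 + 0.004597 + 0.028730 = 0.203675
B_III = 1 / 0.203675 = 4.9098
Σp_Iᵢ² = 0.1850² + 0.2023² + 0.3757² + 0.0983² + 0.0116² + 0.1272² = 0.034225 + 0.040925 + 0.141150 + 0.009663 + 0.000135 + 0.016180 = 0.242278
B_I = 1 / 0.242278 = 4.1275
Highest B → broadest niche (most generalist): morphospecies III (B = 4.91).

morphospecies III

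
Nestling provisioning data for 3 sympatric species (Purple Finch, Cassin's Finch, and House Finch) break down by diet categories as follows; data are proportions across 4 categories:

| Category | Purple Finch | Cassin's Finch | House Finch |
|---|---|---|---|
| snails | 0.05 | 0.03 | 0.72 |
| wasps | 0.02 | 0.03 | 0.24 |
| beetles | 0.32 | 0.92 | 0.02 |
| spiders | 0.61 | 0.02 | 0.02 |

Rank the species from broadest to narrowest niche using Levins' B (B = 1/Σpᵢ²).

Purple Finch > House Finch > Cassin's Finch

Σp_Purpᵢ² = 0.05² + 0.02² + 0.32² + 0.61² = 0.0025 + 0.0004 + 0.1024 + 0.3721 = 0.4774
B_Purp = 1 / 0.4774 = 2.0947
Σp_Cassᵢ² = 0.03² + 0.03² + 0.92² + 0.02² = 0.0009 + 0.0009 + 0.8464 + 0.0004 = 0.8486
B_Cass = 1 / 0.8486 = 1.1784
Σp_Housᵢ² = 0.72² + 0.24² + 0.02² + 0.02² = 0.5184 + 0.0576 + 0.0004 + 0.0004 = 0.5768
B_Hous = 1 / 0.5768 = 1.7337
Ranking by B (broadest → narrowest): Purple Finch (2.09) > House Finch (1.73) > Cassin's Finch (1.18)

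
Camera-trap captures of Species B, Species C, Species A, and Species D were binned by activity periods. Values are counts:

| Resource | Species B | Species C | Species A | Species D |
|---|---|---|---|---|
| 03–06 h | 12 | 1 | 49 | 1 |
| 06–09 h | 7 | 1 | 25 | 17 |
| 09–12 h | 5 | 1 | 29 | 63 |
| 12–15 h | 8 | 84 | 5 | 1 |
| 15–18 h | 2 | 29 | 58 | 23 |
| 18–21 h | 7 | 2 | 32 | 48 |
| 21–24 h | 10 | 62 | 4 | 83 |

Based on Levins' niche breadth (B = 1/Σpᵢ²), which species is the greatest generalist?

Proportions for Species B (n=51): 12/51=0.2353, 7/51=0.1373, 5/51=0.0980, 8/51=0.1569, 2/51=0.0392, 7/51=0.1373, 10/51=0.1961
Proportions for Species C (n=180): 1/180=0.0056, 1/180=0.0056, 1/180=0.0056, 84/180=0.4667, 29/180=0.1611, 2/180=0.0111, 62/180=0.3444
Proportions for Species A (n=202): 49/202=0.2426, 25/202=0.1238, 29/202=0.1436, 5/202=0.0248, 58/202=0.2871, 32/202=0.1584, 4/202=0.0198
Proportions for Species D (n=236): 1/236=0.0042, 17/236=0.0720, 63/236=0.2669, 1/236=0.0042, 23/236=0.0975, 48/236=0.2034, 83/236=0.3517
Σp_Bᵢ² = 0.2353² + 0.1373² + 0.0980² + 0.1569² + 0.0392² + 0.1373² + 0.1961² = 0.055366 + 0.018851 + 0.009604 + 0.024618 + 0.001537 + 0.018851 + 0.038455 = 0.167282
B_B = 1 / 0.167282 = 5.9779
Σp_Cᵢ² = 0.0056² + 0.0056² + 0.0056² + 0.4667² + 0.1611² + 0.0111² + 0.3444² = 0.000031 + 0.000031 + 0.000031 + 0.217809 + 0.025953 + 0.000123 + 0.118611 = 0.362589
B_C = 1 / 0.362589 = 2.7579
Σp_Aᵢ² = 0.2426² + 0.1238² + 0.1436² + 0.0248² + 0.2871² + 0.1584² + 0.0198² = 0.058855 + 0.015326 + 0.020621 + 0.000615 + 0.082426 + 0.025091 + 0.000392 = 0.203326
B_A = 1 / 0.203326 = 4.9182
Σp_Dᵢ² = 0.0042² + 0.0720² + 0.2669² + 0.0042² + 0.0975² + 0.2034² + 0.3517² = 0.000018 + 0.005184 + 0.071236 + 0.000018 + 0.009506 + 0.041372 + 0.123693 = 0.251027
B_D = 1 / 0.251027 = 3.9836
Highest B → broadest niche (most generalist): Species B (B = 5.98).

Species B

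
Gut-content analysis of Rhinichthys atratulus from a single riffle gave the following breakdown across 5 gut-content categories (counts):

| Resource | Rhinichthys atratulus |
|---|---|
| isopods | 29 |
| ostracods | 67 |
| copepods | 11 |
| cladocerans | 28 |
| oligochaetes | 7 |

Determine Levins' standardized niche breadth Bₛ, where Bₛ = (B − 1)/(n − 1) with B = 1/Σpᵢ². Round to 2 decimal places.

0.55

Proportions for Rhinichthys atratulus (n=142): 29/142=0.2042, 67/142=0.4718, 11/142=0.0775, 28/142=0.1972, 7/142=0.0493
Σpᵢ² = 0.2042² + 0.4718² + 0.0775² + 0.1972² + 0.0493² = 0.041698 + 0.222595 + 0.006006 + 0.038888 + 0.002430 = 0.311617
B = 1 / 0.311617 = 3.2091
Bₛ = (B − 1)/(n − 1) = (3.2091 − 1)/(5 − 1) = 2.2091/4 = 0.5523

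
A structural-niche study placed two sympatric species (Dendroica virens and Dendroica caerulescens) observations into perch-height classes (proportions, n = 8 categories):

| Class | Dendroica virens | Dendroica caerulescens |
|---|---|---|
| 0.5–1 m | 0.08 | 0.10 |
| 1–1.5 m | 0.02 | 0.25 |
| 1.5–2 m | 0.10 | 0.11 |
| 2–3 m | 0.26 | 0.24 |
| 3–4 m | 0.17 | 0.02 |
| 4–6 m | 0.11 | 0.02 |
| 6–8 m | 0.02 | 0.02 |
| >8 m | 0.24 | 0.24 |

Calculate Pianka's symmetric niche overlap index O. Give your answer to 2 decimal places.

Σ p₁ᵢp₂ᵢ = 0.0080 + 0.0050 + 0.0110 + 0.0624 + 0.0034 + 0.0022 + 0.0004 + 0.0576 = 0.1500
Σp_1ᵢ² = 0.08² + 0.02² + 0.10² + 0.26² + 0.17² + 0.11² + 0.02² + 0.24² = 0.0064 + 0.0004 + 0.0100 + 0.0676 + 0.0289 + 0.0121 + 0.0004 + 0.0576 = 0.1834
Σp_2ᵢ² = 0.10² + 0.25² + 0.11² + 0.24² + 0.02² + 0.02² + 0.02² + 0.24² = 0.0100 + 0.0625 + 0.0121 + 0.0576 + 0.0004 + 0.0004 + 0.0004 + 0.0576 = 0.2010
O = 0.1500 / √(0.1834 × 0.2010) = 0.1500 / 0.19200 = 0.7813

0.78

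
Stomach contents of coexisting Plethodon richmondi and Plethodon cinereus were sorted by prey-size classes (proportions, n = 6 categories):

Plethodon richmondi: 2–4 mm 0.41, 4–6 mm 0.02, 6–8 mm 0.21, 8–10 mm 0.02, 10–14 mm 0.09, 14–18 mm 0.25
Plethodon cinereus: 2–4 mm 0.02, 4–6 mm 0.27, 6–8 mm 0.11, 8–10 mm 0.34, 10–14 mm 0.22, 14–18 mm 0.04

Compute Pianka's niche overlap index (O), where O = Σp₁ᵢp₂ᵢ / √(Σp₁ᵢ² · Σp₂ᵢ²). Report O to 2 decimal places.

Σ p₁ᵢp₂ᵢ = 0.0082 + 0.0054 + 0.0231 + 0.0068 + 0.0198 + 0.0100 = 0.0733
Σp_1ᵢ² = 0.41² + 0.02² + 0.21² + 0.02² + 0.09² + 0.25² = 0.1681 + 0.0004 + 0.0441 + 0.0004 + 0.0081 + 0.0625 = 0.2836
Σp_2ᵢ² = 0.02² + 0.27² + 0.11² + 0.34² + 0.22² + 0.04² = 0.0004 + 0.0729 + 0.0121 + 0.1156 + 0.0484 + 0.0016 = 0.2510
O = 0.0733 / √(0.2836 × 0.2510) = 0.0733 / 0.26680 = 0.2747

0.27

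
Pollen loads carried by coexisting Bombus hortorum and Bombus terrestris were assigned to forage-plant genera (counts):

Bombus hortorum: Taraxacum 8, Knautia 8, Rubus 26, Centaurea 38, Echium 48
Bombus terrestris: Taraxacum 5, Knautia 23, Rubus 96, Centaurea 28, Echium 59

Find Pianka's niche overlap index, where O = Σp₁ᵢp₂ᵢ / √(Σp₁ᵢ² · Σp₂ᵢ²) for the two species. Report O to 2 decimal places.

0.83

Proportions for Bombus hortorum (n=128): 8/128=0.0625, 8/128=0.0625, 26/128=0.2031, 38/128=0.2969, 48/128=0.3750
Proportions for Bombus terrestris (n=211): 5/211=0.0237, 23/211=0.1090, 96/211=0.4550, 28/211=0.1327, 59/211=0.2796
Σ p₁ᵢp₂ᵢ = 0.001481 + 0.006813 + 0.092411 + 0.039399 + 0.104850 = 0.244954
Σp_1ᵢ² = 0.0625² + 0.0625² + 0.2031² + 0.2969² + 0.3750² = 0.003906 + 0.003906 + 0.041250 + 0.088150 + 0.140625 = 0.277837
Σp_2ᵢ² = 0.0237² + 0.1090² + 0.4550² + 0.1327² + 0.2796² = 0.000562 + 0.011881 + 0.207025 + 0.017609 + 0.078176 = 0.315253
O = 0.244954 / √(0.277837 × 0.315253) = 0.244954 / 0.2959543 = 0.8277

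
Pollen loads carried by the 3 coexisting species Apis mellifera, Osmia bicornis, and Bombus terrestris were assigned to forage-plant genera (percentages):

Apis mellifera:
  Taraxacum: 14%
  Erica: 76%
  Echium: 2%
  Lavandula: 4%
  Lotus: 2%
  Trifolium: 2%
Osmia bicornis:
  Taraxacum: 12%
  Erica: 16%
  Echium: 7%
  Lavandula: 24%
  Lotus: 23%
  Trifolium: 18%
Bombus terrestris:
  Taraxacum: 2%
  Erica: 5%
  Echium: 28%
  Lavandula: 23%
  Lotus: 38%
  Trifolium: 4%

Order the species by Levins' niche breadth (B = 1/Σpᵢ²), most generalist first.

Convert percentages to proportions (divide by 100).
Σp_mellᵢ² = 0.14² + 0.76² + 0.02² + 0.04² + 0.02² + 0.02² = 0.0196 + 0.5776 + 0.0004 + 0.0016 + 0.0004 + 0.0004 = 0.6000
B_mell = 1 / 0.6000 = 1.6667
Σp_bicoᵢ² = 0.12² + 0.16² + 0.07² + 0.24² + 0.23² + 0.18² = 0.0144 + 0.0256 + 0.0049 + 0.0576 + 0.0529 + 0.0324 = 0.1878
B_bico = 1 / 0.1878 = 5.3248
Σp_terrᵢ² = 0.02² + 0.05² + 0.28² + 0.23² + 0.38² + 0.04² = 0.0004 + 0.0025 + 0.0784 + 0.0529 + 0.1444 + 0.0016 = 0.2802
B_terr = 1 / 0.2802 = 3.5689
Ranking by B (broadest → narrowest): Osmia bicornis (5.32) > Bombus terrestris (3.57) > Apis mellifera (1.67)

Osmia bicornis > Bombus terrestris > Apis mellifera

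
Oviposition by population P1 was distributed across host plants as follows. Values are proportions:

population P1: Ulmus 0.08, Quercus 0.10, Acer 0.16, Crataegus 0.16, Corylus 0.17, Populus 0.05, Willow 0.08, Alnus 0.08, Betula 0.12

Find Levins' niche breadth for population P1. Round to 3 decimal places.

7.924

Σpᵢ² = 0.08² + 0.10² + 0.16² + 0.16² + 0.17² + 0.05² + 0.08² + 0.08² + 0.12² = 0.0064 + 0.0100 + 0.0256 + 0.0256 + 0.0289 + 0.0025 + 0.0064 + 0.0064 + 0.0144 = 0.1262
B = 1 / 0.1262 = 7.92393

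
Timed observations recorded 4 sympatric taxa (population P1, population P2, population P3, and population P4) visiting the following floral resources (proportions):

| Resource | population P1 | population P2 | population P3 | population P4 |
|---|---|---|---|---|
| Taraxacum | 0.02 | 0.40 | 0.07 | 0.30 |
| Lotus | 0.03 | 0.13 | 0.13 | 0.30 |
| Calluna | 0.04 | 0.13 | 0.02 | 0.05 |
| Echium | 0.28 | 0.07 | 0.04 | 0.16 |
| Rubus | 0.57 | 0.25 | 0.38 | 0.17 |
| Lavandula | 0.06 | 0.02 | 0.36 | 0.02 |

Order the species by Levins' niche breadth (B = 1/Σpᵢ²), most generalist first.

Σp_P1ᵢ² = 0.02² + 0.03² + 0.04² + 0.28² + 0.57² + 0.06² = 0.0004 + 0.0009 + 0.0016 + 0.0784 + 0.3249 + 0.0036 = 0.4098
B_P1 = 1 / 0.4098 = 2.4402
Σp_P2ᵢ² = 0.40² + 0.13² + 0.13² + 0.07² + 0.25² + 0.02² = 0.1600 + 0.0169 + 0.0169 + 0.0049 + 0.0625 + 0.0004 = 0.2616
B_P2 = 1 / 0.2616 = 3.8226
Σp_P3ᵢ² = 0.07² + 0.13² + 0.02² + 0.04² + 0.38² + 0.36² = 0.0049 + 0.0169 + 0.0004 + 0.0016 + 0.1444 + 0.1296 = 0.2978
B_P3 = 1 / 0.2978 = 3.3580
Σp_P4ᵢ² = 0.30² + 0.30² + 0.05² + 0.16² + 0.17² + 0.02² = 0.0900 + 0.0900 + 0.0025 + 0.0256 + 0.0289 + 0.0004 = 0.2374
B_P4 = 1 / 0.2374 = 4.2123
Ranking by B (broadest → narrowest): population P4 (4.21) > population P2 (3.82) > population P3 (3.36) > population P1 (2.44)

population P4 > population P2 > population P3 > population P1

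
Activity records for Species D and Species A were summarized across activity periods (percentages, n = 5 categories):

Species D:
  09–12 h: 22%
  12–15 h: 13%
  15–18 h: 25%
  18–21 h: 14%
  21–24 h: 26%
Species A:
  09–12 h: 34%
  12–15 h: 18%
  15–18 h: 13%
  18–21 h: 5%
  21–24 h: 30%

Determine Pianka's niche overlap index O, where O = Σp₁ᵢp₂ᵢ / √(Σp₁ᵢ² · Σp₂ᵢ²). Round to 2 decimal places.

0.92

Convert percentages to proportions (divide by 100).
Σ p₁ᵢp₂ᵢ = 0.0748 + 0.0234 + 0.0325 + 0.0070 + 0.0780 = 0.2157
Σp_1ᵢ² = 0.22² + 0.13² + 0.25² + 0.14² + 0.26² = 0.0484 + 0.0169 + 0.0625 + 0.0196 + 0.0676 = 0.2150
Σp_2ᵢ² = 0.34² + 0.18² + 0.13² + 0.05² + 0.30² = 0.1156 + 0.0324 + 0.0169 + 0.0025 + 0.0900 = 0.2574
O = 0.2157 / √(0.2150 × 0.2574) = 0.2157 / 0.23525 = 0.9169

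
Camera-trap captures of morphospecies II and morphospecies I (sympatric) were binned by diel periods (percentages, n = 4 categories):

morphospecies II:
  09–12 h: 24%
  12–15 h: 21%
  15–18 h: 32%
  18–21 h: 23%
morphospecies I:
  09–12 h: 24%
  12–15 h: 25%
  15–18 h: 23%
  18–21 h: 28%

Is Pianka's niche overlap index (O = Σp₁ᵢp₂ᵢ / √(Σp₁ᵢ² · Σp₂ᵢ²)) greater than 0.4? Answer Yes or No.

Convert percentages to proportions (divide by 100).
Σ p₁ᵢp₂ᵢ = 0.0576 + 0.0525 + 0.0736 + 0.0644 = 0.2481
Σp_1ᵢ² = 0.24² + 0.21² + 0.32² + 0.23² = 0.0576 + 0.0441 + 0.1024 + 0.0529 = 0.2570
Σp_2ᵢ² = 0.24² + 0.25² + 0.23² + 0.28² = 0.0576 + 0.0625 + 0.0529 + 0.0784 = 0.2514
O = 0.2481 / √(0.2570 × 0.2514) = 0.2481 / 0.25418 = 0.9761
O = 0.9761 > 0.4 → Yes.

Yes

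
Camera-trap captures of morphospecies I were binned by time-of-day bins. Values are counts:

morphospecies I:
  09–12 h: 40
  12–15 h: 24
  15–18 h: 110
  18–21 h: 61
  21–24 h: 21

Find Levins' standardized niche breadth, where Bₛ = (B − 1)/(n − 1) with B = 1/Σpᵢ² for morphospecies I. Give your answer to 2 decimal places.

0.64

Proportions for morphospecies I (n=256): 40/256=0.1563, 24/256=0.0938, 110/256=0.4297, 61/256=0.2383, 21/256=0.0820
Σpᵢ² = 0.1563² + 0.0938² + 0.4297² + 0.2383² + 0.0820² = 0.024430 + 0.008798 + 0.184642 + 0.056787 + 0.006724 = 0.281381
B = 1 / 0.281381 = 3.5539
Bₛ = (B − 1)/(n − 1) = (3.5539 − 1)/(5 − 1) = 2.5539/4 = 0.6385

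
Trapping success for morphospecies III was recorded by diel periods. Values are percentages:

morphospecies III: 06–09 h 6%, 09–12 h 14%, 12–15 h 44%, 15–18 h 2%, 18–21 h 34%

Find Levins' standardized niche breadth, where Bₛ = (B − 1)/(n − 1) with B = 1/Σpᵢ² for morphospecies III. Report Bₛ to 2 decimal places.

Convert percentages to proportions (divide by 100).
Σpᵢ² = 0.06² + 0.14² + 0.44² + 0.02² + 0.34² = 0.0036 + 0.0196 + 0.1936 + 0.0004 + 0.1156 = 0.3328
B = 1 / 0.3328 = 3.0048
Bₛ = (B − 1)/(n − 1) = (3.0048 − 1)/(5 − 1) = 2.0048/4 = 0.5012

0.50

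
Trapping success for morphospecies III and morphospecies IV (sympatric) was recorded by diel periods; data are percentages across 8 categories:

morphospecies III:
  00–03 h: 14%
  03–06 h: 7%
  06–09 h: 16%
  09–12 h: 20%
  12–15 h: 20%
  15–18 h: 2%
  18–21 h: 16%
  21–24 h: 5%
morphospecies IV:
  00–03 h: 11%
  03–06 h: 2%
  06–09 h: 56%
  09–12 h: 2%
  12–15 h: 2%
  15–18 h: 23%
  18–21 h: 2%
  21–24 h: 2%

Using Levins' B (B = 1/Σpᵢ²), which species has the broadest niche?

morphospecies III

Convert percentages to proportions (divide by 100).
Σp_IIIᵢ² = 0.14² + 0.07² + 0.16² + 0.20² + 0.20² + 0.02² + 0.16² + 0.05² = 0.0196 + 0.0049 + 0.0256 + 0.0400 + 0.0400 + 0.0004 + 0.0256 + 0.0025 = 0.1586
B_III = 1 / 0.1586 = 6.3052
Σp_IVᵢ² = 0.11² + 0.02² + 0.56² + 0.02² + 0.02² + 0.23² + 0.02² + 0.02² = 0.0121 + 0.0004 + 0.3136 + 0.0004 + 0.0004 + 0.0529 + 0.0004 + 0.0004 = 0.3806
B_IV = 1 / 0.3806 = 2.6274
Highest B → broadest niche (most generalist): morphospecies III (B = 6.31).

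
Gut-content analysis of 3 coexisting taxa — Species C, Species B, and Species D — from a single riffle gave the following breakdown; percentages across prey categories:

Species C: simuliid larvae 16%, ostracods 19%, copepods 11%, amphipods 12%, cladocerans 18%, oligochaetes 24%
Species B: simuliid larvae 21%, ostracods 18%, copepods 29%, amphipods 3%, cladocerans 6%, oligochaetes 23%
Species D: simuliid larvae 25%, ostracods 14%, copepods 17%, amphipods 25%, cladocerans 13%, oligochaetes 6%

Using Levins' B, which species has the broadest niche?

Convert percentages to proportions (divide by 100).
Σp_Cᵢ² = 0.16² + 0.19² + 0.11² + 0.12² + 0.18² + 0.24² = 0.0256 + 0.0361 + 0.0121 + 0.0144 + 0.0324 + 0.0576 = 0.1782
B_C = 1 / 0.1782 = 5.6117
Σp_Bᵢ² = 0.21² + 0.18² + 0.29² + 0.03² + 0.06² + 0.23² = 0.0441 + 0.0324 + 0.0841 + 0.0009 + 0.0036 + 0.0529 = 0.2180
B_B = 1 / 0.2180 = 4.5872
Σp_Dᵢ² = 0.25² + 0.14² + 0.17² + 0.25² + 0.13² + 0.06² = 0.0625 + 0.0196 + 0.0289 + 0.0625 + 0.0169 + 0.0036 = 0.1940
B_D = 1 / 0.1940 = 5.1546
Highest B → broadest niche (most generalist): Species C (B = 5.61).

Species C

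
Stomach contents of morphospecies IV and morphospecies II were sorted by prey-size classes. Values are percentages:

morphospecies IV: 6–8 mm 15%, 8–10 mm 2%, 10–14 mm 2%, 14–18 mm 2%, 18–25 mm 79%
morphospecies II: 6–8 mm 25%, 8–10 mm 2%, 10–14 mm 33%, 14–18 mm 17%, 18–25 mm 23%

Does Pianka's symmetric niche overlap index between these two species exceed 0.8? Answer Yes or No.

Convert percentages to proportions (divide by 100).
Σ p₁ᵢp₂ᵢ = 0.0375 + 0.0004 + 0.0066 + 0.0034 + 0.1817 = 0.2296
Σp_1ᵢ² = 0.15² + 0.02² + 0.02² + 0.02² + 0.79² = 0.0225 + 0.0004 + 0.0004 + 0.0004 + 0.6241 = 0.6478
Σp_2ᵢ² = 0.25² + 0.02² + 0.33² + 0.17² + 0.23² = 0.0625 + 0.0004 + 0.1089 + 0.0289 + 0.0529 = 0.2536
O = 0.2296 / √(0.6478 × 0.2536) = 0.2296 / 0.40532 = 0.5665
O = 0.5665 < 0.8 → No.

No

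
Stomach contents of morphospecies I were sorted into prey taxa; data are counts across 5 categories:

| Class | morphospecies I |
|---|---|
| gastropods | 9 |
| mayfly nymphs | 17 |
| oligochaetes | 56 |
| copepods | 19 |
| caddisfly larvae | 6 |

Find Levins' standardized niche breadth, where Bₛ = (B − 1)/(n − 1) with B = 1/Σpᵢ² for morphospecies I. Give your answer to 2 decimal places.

0.48

Proportions for morphospecies I (n=107): 9/107=0.0841, 17/107=0.1589, 56/107=0.5234, 19/107=0.1776, 6/107=0.0561
Σpᵢ² = 0.0841² + 0.1589² + 0.5234² + 0.1776² + 0.0561² = 0.007073 + 0.025249 + 0.273948 + 0.031542 + 0.003147 = 0.340959
B = 1 / 0.340959 = 2.9329
Bₛ = (B − 1)/(n − 1) = (2.9329 − 1)/(5 − 1) = 1.9329/4 = 0.4832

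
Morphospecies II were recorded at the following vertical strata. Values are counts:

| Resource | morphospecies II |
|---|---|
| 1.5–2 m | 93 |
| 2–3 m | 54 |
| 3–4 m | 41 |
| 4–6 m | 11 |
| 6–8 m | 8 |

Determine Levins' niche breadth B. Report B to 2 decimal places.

Proportions for morphospecies II (n=207): 93/207=0.4493, 54/207=0.2609, 41/207=0.1981, 11/207=0.0531, 8/207=0.0386
Σpᵢ² = 0.4493² + 0.2609² + 0.1981² + 0.0531² + 0.0386² = 0.201870 + 0.068069 + 0.039244 + 0.002820 + 0.001490 = 0.313493
B = 1 / 0.313493 = 3.1899

3.19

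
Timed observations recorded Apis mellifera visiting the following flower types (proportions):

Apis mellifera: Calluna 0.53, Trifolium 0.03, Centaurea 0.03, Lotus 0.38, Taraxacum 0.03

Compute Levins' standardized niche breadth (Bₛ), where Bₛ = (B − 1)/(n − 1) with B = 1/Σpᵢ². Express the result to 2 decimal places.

0.33

Σpᵢ² = 0.53² + 0.03² + 0.03² + 0.38² + 0.03² = 0.2809 + 0.0009 + 0.0009 + 0.1444 + 0.0009 = 0.4280
B = 1 / 0.4280 = 2.3364
Bₛ = (B − 1)/(n − 1) = (2.3364 − 1)/(5 − 1) = 1.3364/4 = 0.3341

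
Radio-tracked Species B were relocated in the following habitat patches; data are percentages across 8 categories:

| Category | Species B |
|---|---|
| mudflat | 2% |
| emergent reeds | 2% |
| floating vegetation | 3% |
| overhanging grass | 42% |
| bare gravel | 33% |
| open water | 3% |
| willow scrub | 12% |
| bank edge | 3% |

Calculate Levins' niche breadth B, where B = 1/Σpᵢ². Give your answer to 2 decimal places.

3.30

Convert percentages to proportions (divide by 100).
Σpᵢ² = 0.02² + 0.02² + 0.03² + 0.42² + 0.33² + 0.03² + 0.12² + 0.03² = 0.0004 + 0.0004 + 0.0009 + 0.1764 + 0.1089 + 0.0009 + 0.0144 + 0.0009 = 0.3032
B = 1 / 0.3032 = 3.2982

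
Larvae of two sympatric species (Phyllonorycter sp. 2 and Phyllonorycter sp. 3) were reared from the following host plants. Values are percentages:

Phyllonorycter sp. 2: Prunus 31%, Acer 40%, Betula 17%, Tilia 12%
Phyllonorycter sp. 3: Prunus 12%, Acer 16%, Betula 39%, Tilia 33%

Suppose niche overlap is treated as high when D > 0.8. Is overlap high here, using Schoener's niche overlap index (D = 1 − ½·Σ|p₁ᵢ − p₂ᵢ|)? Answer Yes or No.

Convert percentages to proportions (divide by 100).
Σ|p₁ᵢ − p₂ᵢ| = 0.19 + 0.24 + 0.22 + 0.21 = 0.86
D = 1 − ½ × 0.86 = 1 − 0.430 = 0.5700
D = 0.5700 < 0.8 → No.

No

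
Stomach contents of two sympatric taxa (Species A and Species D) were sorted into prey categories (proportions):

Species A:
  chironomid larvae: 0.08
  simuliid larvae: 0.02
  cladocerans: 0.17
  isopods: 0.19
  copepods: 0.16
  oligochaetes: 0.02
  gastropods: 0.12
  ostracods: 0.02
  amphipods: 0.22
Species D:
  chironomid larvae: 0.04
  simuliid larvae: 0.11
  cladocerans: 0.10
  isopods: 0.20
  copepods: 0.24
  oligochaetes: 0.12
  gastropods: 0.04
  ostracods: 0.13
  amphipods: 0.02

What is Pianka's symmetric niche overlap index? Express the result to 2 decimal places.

0.72

Σ p₁ᵢp₂ᵢ = 0.0032 + 0.0022 + 0.0170 + 0.0380 + 0.0384 + 0.0024 + 0.0048 + 0.0026 + 0.0044 = 0.1130
Σp_1ᵢ² = 0.08² + 0.02² + 0.17² + 0.19² + 0.16² + 0.02² + 0.12² + 0.02² + 0.22² = 0.0064 + 0.0004 + 0.0289 + 0.0361 + 0.0256 + 0.0004 + 0.0144 + 0.0004 + 0.0484 = 0.1610
Σp_2ᵢ² = 0.04² + 0.11² + 0.10² + 0.20² + 0.24² + 0.12² + 0.04² + 0.13² + 0.02² = 0.0016 + 0.0121 + 0.0100 + 0.0400 + 0.0576 + 0.0144 + 0.0016 + 0.0169 + 0.0004 = 0.1546
O = 0.1130 / √(0.1610 × 0.1546) = 0.1130 / 0.15777 = 0.7162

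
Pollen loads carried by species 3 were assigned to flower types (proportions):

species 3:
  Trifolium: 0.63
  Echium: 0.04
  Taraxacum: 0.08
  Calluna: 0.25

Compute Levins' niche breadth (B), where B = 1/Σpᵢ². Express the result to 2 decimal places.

2.14

Σpᵢ² = 0.63² + 0.04² + 0.08² + 0.25² = 0.3969 + 0.0016 + 0.0064 + 0.0625 = 0.4674
B = 1 / 0.4674 = 2.1395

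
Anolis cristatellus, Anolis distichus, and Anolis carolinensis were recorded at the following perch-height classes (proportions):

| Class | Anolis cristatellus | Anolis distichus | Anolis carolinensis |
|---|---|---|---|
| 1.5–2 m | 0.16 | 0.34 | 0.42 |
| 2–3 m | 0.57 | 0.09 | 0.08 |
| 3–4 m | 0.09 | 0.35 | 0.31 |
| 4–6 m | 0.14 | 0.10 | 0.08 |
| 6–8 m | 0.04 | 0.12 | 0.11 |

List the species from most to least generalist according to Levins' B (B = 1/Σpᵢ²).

Anolis distichus > Anolis carolinensis > Anolis cristatellus

Σp_crisᵢ² = 0.16² + 0.57² + 0.09² + 0.14² + 0.04² = 0.0256 + 0.3249 + 0.0081 + 0.0196 + 0.0016 = 0.3798
B_cris = 1 / 0.3798 = 2.6330
Σp_distᵢ² = 0.34² + 0.09² + 0.35² + 0.10² + 0.12² = 0.1156 + 0.0081 + 0.1225 + 0.0100 + 0.0144 = 0.2706
B_dist = 1 / 0.2706 = 3.6955
Σp_caroᵢ² = 0.42² + 0.08² + 0.31² + 0.08² + 0.11² = 0.1764 + 0.0064 + 0.0961 + 0.0064 + 0.0121 = 0.2974
B_caro = 1 / 0.2974 = 3.3625
Ranking by B (broadest → narrowest): Anolis distichus (3.70) > Anolis carolinensis (3.36) > Anolis cristatellus (2.63)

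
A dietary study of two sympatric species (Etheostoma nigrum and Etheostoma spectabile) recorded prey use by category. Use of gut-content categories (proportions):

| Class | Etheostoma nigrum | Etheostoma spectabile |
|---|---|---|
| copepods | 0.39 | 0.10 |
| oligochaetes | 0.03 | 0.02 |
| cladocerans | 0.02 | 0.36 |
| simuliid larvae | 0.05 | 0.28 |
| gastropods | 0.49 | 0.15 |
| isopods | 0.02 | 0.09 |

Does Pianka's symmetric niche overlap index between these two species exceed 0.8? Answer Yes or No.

No

Σ p₁ᵢp₂ᵢ = 0.0390 + 0.0006 + 0.0072 + 0.0140 + 0.0735 + 0.0018 = 0.1361
Σp_1ᵢ² = 0.39² + 0.03² + 0.02² + 0.05² + 0.49² + 0.02² = 0.1521 + 0.0009 + 0.0004 + 0.0025 + 0.2401 + 0.0004 = 0.3964
Σp_2ᵢ² = 0.10² + 0.02² + 0.36² + 0.28² + 0.15² + 0.09² = 0.0100 + 0.0004 + 0.1296 + 0.0784 + 0.0225 + 0.0081 = 0.2490
O = 0.1361 / √(0.3964 × 0.2490) = 0.1361 / 0.31417 = 0.4332
O = 0.4332 < 0.8 → No.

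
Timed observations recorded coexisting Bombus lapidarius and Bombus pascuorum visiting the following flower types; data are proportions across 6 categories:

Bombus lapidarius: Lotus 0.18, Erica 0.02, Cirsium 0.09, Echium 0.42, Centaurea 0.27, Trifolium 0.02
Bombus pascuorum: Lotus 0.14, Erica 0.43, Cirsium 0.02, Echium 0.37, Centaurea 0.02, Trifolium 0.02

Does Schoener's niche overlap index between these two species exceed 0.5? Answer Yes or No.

Σ|p₁ᵢ − p₂ᵢ| = 0.04 + 0.41 + 0.07 + 0.05 + 0.25 + 0.00 = 0.82
D = 1 − ½ × 0.82 = 1 − 0.410 = 0.5900
D = 0.5900 > 0.5 → Yes.

Yes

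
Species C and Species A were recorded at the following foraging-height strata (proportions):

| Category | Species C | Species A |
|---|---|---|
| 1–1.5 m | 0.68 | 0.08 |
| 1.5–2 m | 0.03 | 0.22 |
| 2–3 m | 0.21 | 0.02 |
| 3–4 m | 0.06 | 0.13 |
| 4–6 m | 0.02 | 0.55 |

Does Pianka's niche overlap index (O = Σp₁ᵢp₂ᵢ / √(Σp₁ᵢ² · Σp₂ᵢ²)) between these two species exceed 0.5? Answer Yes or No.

No

Σ p₁ᵢp₂ᵢ = 0.0544 + 0.0066 + 0.0042 + 0.0078 + 0.0110 = 0.0840
Σp_1ᵢ² = 0.68² + 0.03² + 0.21² + 0.06² + 0.02² = 0.4624 + 0.0009 + 0.0441 + 0.0036 + 0.0004 = 0.5114
Σp_2ᵢ² = 0.08² + 0.22² + 0.02² + 0.13² + 0.55² = 0.0064 + 0.0484 + 0.0004 + 0.0169 + 0.3025 = 0.3746
O = 0.0840 / √(0.5114 × 0.3746) = 0.0840 / 0.43769 = 0.1919
O = 0.1919 < 0.5 → No.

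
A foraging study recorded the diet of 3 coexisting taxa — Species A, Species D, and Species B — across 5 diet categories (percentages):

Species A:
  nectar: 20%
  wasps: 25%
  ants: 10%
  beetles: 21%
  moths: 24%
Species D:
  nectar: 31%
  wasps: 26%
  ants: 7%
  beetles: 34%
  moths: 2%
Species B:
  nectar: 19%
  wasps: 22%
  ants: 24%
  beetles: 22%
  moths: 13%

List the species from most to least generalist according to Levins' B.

Convert percentages to proportions (divide by 100).
Σp_Aᵢ² = 0.20² + 0.25² + 0.10² + 0.21² + 0.24² = 0.0400 + 0.0625 + 0.0100 + 0.0441 + 0.0576 = 0.2142
B_A = 1 / 0.2142 = 4.6685
Σp_Dᵢ² = 0.31² + 0.26² + 0.07² + 0.34² + 0.02² = 0.0961 + 0.0676 + 0.0049 + 0.1156 + 0.0004 = 0.2846
B_D = 1 / 0.2846 = 3.5137
Σp_Bᵢ² = 0.19² + 0.22² + 0.24² + 0.22² + 0.13² = 0.0361 + 0.0484 + 0.0576 + 0.0484 + 0.0169 = 0.2074
B_B = 1 / 0.2074 = 4.8216
Ranking by B (broadest → narrowest): Species B (4.82) > Species A (4.67) > Species D (3.51)

Species B > Species A > Species D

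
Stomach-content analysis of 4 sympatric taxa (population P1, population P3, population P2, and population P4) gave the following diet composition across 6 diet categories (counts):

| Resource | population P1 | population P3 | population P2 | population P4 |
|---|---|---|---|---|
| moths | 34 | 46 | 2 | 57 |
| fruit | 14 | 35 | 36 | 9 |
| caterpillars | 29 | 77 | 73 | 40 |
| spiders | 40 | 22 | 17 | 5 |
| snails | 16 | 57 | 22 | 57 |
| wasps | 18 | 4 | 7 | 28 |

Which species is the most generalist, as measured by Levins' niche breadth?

population P1

Proportions for population P1 (n=151): 34/151=0.2252, 14/151=0.0927, 29/151=0.1921, 40/151=0.2649, 16/151=0.1060, 18/151=0.1192
Proportions for population P3 (n=241): 46/241=0.1909, 35/241=0.1452, 77/241=0.3195, 22/241=0.0913, 57/241=0.2365, 4/241=0.0166
Proportions for population P2 (n=157): 2/157=0.0127, 36/157=0.2293, 73/157=0.4650, 17/157=0.1083, 22/157=0.1401, 7/157=0.0446
Proportions for population P4 (n=196): 57/196=0.2908, 9/196=0.0459, 40/196=0.2041, 5/196=0.0255, 57/196=0.2908, 28/196=0.1429
Σp_P1ᵢ² = 0.2252² + 0.0927² + 0.1921² + 0.2649² + 0.1060² + 0.1192² = 0.050715 + 0.008593 + 0.036902 + 0.070172 + 0.011236 + 0.014209 = 0.191827
B_P1 = 1 / 0.191827 = 5.2130
Σp_P3ᵢ² = 0.1909² + 0.1452² + 0.3195² + 0.0913² + 0.2365² + 0.0166² = 0.036443 + 0.021083 + 0.102080 + 0.008336 + 0.055932 + 0.000276 = 0.224150
B_P3 = 1 / 0.224150 = 4.4613
Σp_P2ᵢ² = 0.0127² + 0.2293² + 0.4650² + 0.1083² + 0.1401² + 0.0446² = 0.000161 + 0.052578 + 0.216225 + 0.011729 + 0.019628 + 0.001989 = 0.302310
B_P2 = 1 / 0.302310 = 3.3079
Σp_P4ᵢ² = 0.2908² + 0.0459² + 0.2041² + 0.0255² + 0.2908² + 0.1429² = 0.084565 + 0.002107 + 0.041657 + 0.000650 + 0.084565 + 0.020420 = 0.233964
B_P4 = 1 / 0.233964 = 4.2742
Highest B → broadest niche (most generalist): population P1 (B = 5.21).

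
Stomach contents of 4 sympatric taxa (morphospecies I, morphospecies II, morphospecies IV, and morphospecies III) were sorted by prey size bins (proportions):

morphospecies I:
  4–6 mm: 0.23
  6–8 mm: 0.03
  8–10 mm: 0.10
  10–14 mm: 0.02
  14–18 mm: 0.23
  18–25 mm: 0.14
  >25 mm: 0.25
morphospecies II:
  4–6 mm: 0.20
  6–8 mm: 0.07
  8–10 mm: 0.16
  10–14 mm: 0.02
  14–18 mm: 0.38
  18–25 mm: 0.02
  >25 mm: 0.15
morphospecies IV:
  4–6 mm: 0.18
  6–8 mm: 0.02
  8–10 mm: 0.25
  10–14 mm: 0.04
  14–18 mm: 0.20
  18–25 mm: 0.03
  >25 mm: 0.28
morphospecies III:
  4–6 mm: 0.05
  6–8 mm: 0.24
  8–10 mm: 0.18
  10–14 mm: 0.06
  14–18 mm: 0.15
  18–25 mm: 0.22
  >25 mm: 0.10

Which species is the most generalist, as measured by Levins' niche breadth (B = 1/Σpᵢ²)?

Σp_Iᵢ² = 0.23² + 0.03² + 0.10² + 0.02² + 0.23² + 0.14² + 0.25² = 0.0529 + 0.0009 + 0.0100 + 0.0004 + 0.0529 + 0.0196 + 0.0625 = 0.1992
B_I = 1 / 0.1992 = 5.0201
Σp_IIᵢ² = 0.20² + 0.07² + 0.16² + 0.02² + 0.38² + 0.02² + 0.15² = 0.0400 + 0.0049 + 0.0256 + 0.0004 + 0.1444 + 0.0004 + 0.0225 = 0.2382
B_II = 1 / 0.2382 = 4.1982
Σp_IVᵢ² = 0.18² + 0.02² + 0.25² + 0.04² + 0.20² + 0.03² + 0.28² = 0.0324 + 0.0004 + 0.0625 + 0.0016 + 0.0400 + 0.0009 + 0.0784 = 0.2162
B_IV = 1 / 0.2162 = 4.6253
Σp_IIIᵢ² = 0.05² + 0.24² + 0.18² + 0.06² + 0.15² + 0.22² + 0.10² = 0.0025 + 0.0576 + 0.0324 + 0.0036 + 0.0225 + 0.0484 + 0.0100 = 0.1770
B_III = 1 / 0.1770 = 5.6497
Highest B → broadest niche (most generalist): morphospecies III (B = 5.65).

morphospecies III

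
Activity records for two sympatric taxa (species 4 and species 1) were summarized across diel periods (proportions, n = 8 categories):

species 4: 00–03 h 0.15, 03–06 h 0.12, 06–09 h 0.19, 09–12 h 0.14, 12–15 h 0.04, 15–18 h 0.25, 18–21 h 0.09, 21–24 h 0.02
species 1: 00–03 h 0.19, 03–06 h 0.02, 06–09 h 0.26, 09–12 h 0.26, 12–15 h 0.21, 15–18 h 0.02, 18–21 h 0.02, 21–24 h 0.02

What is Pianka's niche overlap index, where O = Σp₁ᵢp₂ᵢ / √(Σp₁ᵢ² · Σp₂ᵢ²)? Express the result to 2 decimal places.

0.70

Σ p₁ᵢp₂ᵢ = 0.0285 + 0.0024 + 0.0494 + 0.0364 + 0.0084 + 0.0050 + 0.0018 + 0.0004 = 0.1323
Σp_1ᵢ² = 0.15² + 0.12² + 0.19² + 0.14² + 0.04² + 0.25² + 0.09² + 0.02² = 0.0225 + 0.0144 + 0.0361 + 0.0196 + 0.0016 + 0.0625 + 0.0081 + 0.0004 = 0.1652
Σp_2ᵢ² = 0.19² + 0.02² + 0.26² + 0.26² + 0.21² + 0.02² + 0.02² + 0.02² = 0.0361 + 0.0004 + 0.0676 + 0.0676 + 0.0441 + 0.0004 + 0.0004 + 0.0004 = 0.2170
O = 0.1323 / √(0.1652 × 0.2170) = 0.1323 / 0.18934 = 0.6987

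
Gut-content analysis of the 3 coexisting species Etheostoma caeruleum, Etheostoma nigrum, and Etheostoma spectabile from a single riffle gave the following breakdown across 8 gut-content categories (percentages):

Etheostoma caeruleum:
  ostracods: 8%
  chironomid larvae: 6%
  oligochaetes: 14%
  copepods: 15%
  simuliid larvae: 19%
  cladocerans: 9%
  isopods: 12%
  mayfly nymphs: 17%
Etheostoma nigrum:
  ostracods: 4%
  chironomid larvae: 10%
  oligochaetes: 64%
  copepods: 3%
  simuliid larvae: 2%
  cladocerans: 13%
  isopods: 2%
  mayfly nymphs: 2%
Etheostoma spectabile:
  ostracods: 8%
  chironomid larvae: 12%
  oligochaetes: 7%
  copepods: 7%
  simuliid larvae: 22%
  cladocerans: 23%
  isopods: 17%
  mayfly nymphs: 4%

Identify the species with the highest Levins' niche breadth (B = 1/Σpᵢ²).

Convert percentages to proportions (divide by 100).
Σp_caerᵢ² = 0.08² + 0.06² + 0.14² + 0.15² + 0.19² + 0.09² + 0.12² + 0.17² = 0.0064 + 0.0036 + 0.0196 + 0.0225 + 0.0361 + 0.0081 + 0.0144 + 0.0289 = 0.1396
B_caer = 1 / 0.1396 = 7.1633
Σp_nigrᵢ² = 0.04² + 0.10² + 0.64² + 0.03² + 0.02² + 0.13² + 0.02² + 0.02² = 0.0016 + 0.0100 + 0.4096 + 0.0009 + 0.0004 + 0.0169 + 0.0004 + 0.0004 = 0.4402
B_nigr = 1 / 0.4402 = 2.2717
Σp_specᵢ² = 0.08² + 0.12² + 0.07² + 0.07² + 0.22² + 0.23² + 0.17² + 0.04² = 0.0064 + 0.0144 + 0.0049 + 0.0049 + 0.0484 + 0.0529 + 0.0289 + 0.0016 = 0.1624
B_spec = 1 / 0.1624 = 6.1576
Highest B → broadest niche (most generalist): Etheostoma caeruleum (B = 7.16).

Etheostoma caeruleum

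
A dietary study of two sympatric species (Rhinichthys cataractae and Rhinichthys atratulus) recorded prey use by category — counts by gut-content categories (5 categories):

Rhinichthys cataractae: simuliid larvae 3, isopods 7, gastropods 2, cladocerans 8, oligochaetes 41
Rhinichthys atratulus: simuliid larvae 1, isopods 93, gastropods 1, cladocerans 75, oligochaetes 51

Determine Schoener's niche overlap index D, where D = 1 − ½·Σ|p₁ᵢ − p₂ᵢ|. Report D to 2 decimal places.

Proportions for Rhinichthys cataractae (n=61): 3/61=0.0492, 7/61=0.1148, 2/61=0.0328, 8/61=0.1311, 41/61=0.6721
Proportions for Rhinichthys atratulus (n=221): 1/221=0.0045, 93/221=0.4208, 1/221=0.0045, 75/221=0.3394, 51/221=0.2308
Σ|p₁ᵢ − p₂ᵢ| = 0.0447 + 0.3060 + 0.0283 + 0.2083 + 0.4413 = 1.0286
D = 1 − ½ × 1.0286 = 1 − 0.51430 = 0.48570

0.49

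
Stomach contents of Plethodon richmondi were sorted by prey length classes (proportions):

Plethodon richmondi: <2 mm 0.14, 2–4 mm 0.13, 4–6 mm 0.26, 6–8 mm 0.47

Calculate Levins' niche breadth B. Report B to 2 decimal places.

3.08

Σpᵢ² = 0.14² + 0.13² + 0.26² + 0.47² = 0.0196 + 0.0169 + 0.0676 + 0.2209 = 0.3250
B = 1 / 0.3250 = 3.0769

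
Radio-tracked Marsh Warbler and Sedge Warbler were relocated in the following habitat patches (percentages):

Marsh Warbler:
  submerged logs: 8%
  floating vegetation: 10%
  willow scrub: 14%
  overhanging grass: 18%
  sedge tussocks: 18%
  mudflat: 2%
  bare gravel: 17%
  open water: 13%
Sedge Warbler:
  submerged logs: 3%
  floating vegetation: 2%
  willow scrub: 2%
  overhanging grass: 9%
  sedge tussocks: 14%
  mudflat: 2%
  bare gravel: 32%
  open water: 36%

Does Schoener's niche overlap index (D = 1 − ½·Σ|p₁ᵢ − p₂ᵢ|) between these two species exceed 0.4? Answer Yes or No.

Convert percentages to proportions (divide by 100).
Σ|p₁ᵢ − p₂ᵢ| = 0.05 + 0.08 + 0.12 + 0.09 + 0.04 + 0.00 + 0.15 + 0.23 = 0.76
D = 1 − ½ × 0.76 = 1 − 0.380 = 0.6200
D = 0.6200 > 0.4 → Yes.

Yes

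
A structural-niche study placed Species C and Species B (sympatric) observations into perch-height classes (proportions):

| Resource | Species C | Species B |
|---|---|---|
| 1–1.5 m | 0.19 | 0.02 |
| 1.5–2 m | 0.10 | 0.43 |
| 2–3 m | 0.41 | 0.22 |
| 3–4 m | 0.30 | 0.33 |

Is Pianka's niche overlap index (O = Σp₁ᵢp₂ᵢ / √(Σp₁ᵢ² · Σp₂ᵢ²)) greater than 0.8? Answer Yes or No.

Σ p₁ᵢp₂ᵢ = 0.0038 + 0.0430 + 0.0902 + 0.0990 = 0.2360
Σp_1ᵢ² = 0.19² + 0.10² + 0.41² + 0.30² = 0.0361 + 0.0100 + 0.1681 + 0.0900 = 0.3042
Σp_2ᵢ² = 0.02² + 0.43² + 0.22² + 0.33² = 0.0004 + 0.1849 + 0.0484 + 0.1089 = 0.3426
O = 0.2360 / √(0.3042 × 0.3426) = 0.2360 / 0.32283 = 0.7310
O = 0.7310 < 0.8 → No.

No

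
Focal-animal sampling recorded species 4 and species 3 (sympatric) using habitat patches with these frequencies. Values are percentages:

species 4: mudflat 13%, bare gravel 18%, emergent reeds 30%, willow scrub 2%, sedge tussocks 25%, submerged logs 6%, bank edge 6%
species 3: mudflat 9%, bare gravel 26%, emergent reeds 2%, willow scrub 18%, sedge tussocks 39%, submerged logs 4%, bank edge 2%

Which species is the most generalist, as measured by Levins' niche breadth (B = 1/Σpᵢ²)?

Convert percentages to proportions (divide by 100).
Σp_4ᵢ² = 0.13² + 0.18² + 0.30² + 0.02² + 0.25² + 0.06² + 0.06² = 0.0169 + 0.0324 + 0.0900 + 0.0004 + 0.0625 + 0.0036 + 0.0036 = 0.2094
B_4 = 1 / 0.2094 = 4.7755
Σp_3ᵢ² = 0.09² + 0.26² + 0.02² + 0.18² + 0.39² + 0.04² + 0.02² = 0.0081 + 0.0676 + 0.0004 + 0.0324 + 0.1521 + 0.0016 + 0.0004 = 0.2626
B_3 = 1 / 0.2626 = 3.8081
Highest B → broadest niche (most generalist): species 4 (B = 4.78).

species 4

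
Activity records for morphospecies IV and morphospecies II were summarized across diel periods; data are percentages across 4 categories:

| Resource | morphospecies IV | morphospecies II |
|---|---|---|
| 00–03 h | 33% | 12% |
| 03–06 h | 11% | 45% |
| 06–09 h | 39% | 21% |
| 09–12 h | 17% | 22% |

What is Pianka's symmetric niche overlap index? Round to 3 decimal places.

0.682

Convert percentages to proportions (divide by 100).
Σ p₁ᵢp₂ᵢ = 0.0396 + 0.0495 + 0.0819 + 0.0374 = 0.2084
Σp_1ᵢ² = 0.33² + 0.11² + 0.39² + 0.17² = 0.1089 + 0.0121 + 0.1521 + 0.0289 = 0.3020
Σp_2ᵢ² = 0.12² + 0.45² + 0.21² + 0.22² = 0.0144 + 0.2025 + 0.0441 + 0.0484 = 0.3094
O = 0.2084 / √(0.3020 × 0.3094) = 0.2084 / 0.305678 = 0.68176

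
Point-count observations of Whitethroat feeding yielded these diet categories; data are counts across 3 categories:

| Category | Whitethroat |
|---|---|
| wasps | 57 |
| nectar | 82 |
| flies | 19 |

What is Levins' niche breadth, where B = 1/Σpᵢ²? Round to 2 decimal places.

Proportions for Whitethroat (n=158): 57/158=0.3608, 82/158=0.5190, 19/158=0.1203
Σpᵢ² = 0.3608² + 0.5190² + 0.1203² = 0.130177 + 0.269361 + 0.014472 = 0.414010
B = 1 / 0.414010 = 2.4154

2.42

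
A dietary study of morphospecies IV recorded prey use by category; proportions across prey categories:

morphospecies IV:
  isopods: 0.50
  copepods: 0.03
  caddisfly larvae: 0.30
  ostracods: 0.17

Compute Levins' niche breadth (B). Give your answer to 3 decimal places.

2.704

Σpᵢ² = 0.50² + 0.03² + 0.30² + 0.17² = 0.2500 + 0.0009 + 0.0900 + 0.0289 = 0.3698
B = 1 / 0.3698 = 2.70416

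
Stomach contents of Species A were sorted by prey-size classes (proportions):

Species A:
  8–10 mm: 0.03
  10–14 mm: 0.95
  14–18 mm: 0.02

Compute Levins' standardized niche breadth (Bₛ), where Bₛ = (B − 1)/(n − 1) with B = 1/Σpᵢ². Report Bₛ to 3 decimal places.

0.053

Σpᵢ² = 0.03² + 0.95² + 0.02² = 0.0009 + 0.9025 + 0.0004 = 0.9038
B = 1 / 0.9038 = 1.10644
Bₛ = (B − 1)/(n − 1) = (1.10644 − 1)/(3 − 1) = 0.10644/2 = 0.05322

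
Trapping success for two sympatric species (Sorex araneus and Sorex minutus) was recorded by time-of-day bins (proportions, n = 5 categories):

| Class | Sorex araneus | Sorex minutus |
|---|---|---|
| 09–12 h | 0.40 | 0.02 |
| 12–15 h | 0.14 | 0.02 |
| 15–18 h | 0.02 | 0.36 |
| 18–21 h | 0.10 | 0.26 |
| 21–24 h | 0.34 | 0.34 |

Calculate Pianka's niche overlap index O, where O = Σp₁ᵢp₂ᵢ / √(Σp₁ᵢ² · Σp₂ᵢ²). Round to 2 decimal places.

0.52

Σ p₁ᵢp₂ᵢ = 0.0080 + 0.0028 + 0.0072 + 0.0260 + 0.1156 = 0.1596
Σp_1ᵢ² = 0.40² + 0.14² + 0.02² + 0.10² + 0.34² = 0.1600 + 0.0196 + 0.0004 + 0.0100 + 0.1156 = 0.3056
Σp_2ᵢ² = 0.02² + 0.02² + 0.36² + 0.26² + 0.34² = 0.0004 + 0.0004 + 0.1296 + 0.0676 + 0.1156 = 0.3136
O = 0.1596 / √(0.3056 × 0.3136) = 0.1596 / 0.30957 = 0.5156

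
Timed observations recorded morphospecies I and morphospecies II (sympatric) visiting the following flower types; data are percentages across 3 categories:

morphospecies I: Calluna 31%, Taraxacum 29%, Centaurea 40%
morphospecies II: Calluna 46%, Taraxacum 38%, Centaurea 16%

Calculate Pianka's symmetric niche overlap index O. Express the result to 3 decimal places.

Convert percentages to proportions (divide by 100).
Σ p₁ᵢp₂ᵢ = 0.1426 + 0.1102 + 0.0640 = 0.3168
Σp_1ᵢ² = 0.31² + 0.29² + 0.40² = 0.0961 + 0.0841 + 0.1600 = 0.3402
Σp_2ᵢ² = 0.46² + 0.38² + 0.16² = 0.2116 + 0.1444 + 0.0256 = 0.3816
O = 0.3168 / √(0.3402 × 0.3816) = 0.3168 / 0.360306 = 0.87925

0.879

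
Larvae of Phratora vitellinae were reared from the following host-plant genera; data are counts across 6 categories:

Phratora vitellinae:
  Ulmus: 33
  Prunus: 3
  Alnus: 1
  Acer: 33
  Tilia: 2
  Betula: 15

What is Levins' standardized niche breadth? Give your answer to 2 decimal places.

0.43

Proportions for Phratora vitellinae (n=87): 33/87=0.3793, 3/87=0.0345, 1/87=0.0115, 33/87=0.3793, 2/87=0.0230, 15/87=0.1724
Σpᵢ² = 0.3793² + 0.0345² + 0.0115² + 0.3793² + 0.0230² + 0.1724² = 0.143868 + 0.001190 + 0.000132 + 0.143868 + 0.000529 + 0.029722 = 0.319309
B = 1 / 0.319309 = 3.1318
Bₛ = (B − 1)/(n − 1) = (3.1318 − 1)/(6 − 1) = 2.1318/5 = 0.4264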